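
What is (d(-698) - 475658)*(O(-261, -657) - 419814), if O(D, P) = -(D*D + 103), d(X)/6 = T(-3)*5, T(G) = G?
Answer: 232183102424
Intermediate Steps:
d(X) = -90 (d(X) = 6*(-3*5) = 6*(-15) = -90)
O(D, P) = -103 - D² (O(D, P) = -(D² + 103) = -(103 + D²) = -103 - D²)
(d(-698) - 475658)*(O(-261, -657) - 419814) = (-90 - 475658)*((-103 - 1*(-261)²) - 419814) = -475748*((-103 - 1*68121) - 419814) = -475748*((-103 - 68121) - 419814) = -475748*(-68224 - 419814) = -475748*(-488038) = 232183102424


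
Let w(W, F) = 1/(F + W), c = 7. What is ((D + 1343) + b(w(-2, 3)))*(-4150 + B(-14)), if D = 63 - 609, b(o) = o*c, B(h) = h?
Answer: -3347856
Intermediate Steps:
b(o) = 7*o (b(o) = o*7 = 7*o)
D = -546
((D + 1343) + b(w(-2, 3)))*(-4150 + B(-14)) = ((-546 + 1343) + 7/(3 - 2))*(-4150 - 14) = (797 + 7/1)*(-4164) = (797 + 7*1)*(-4164) = (797 + 7)*(-4164) = 804*(-4164) = -3347856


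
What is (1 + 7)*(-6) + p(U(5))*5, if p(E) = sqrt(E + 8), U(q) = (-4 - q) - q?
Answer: -48 + 5*I*sqrt(6) ≈ -48.0 + 12.247*I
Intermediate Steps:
U(q) = -4 - 2*q
p(E) = sqrt(8 + E)
(1 + 7)*(-6) + p(U(5))*5 = (1 + 7)*(-6) + sqrt(8 + (-4 - 2*5))*5 = 8*(-6) + sqrt(8 + (-4 - 10))*5 = -48 + sqrt(8 - 14)*5 = -48 + sqrt(-6)*5 = -48 + (I*sqrt(6))*5 = -48 + 5*I*sqrt(6)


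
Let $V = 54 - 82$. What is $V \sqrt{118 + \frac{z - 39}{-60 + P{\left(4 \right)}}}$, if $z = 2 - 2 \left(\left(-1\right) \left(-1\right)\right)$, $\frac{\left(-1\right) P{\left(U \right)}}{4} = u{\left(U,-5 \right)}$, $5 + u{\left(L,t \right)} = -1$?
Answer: $- \frac{14 \sqrt{4287}}{3} \approx -305.55$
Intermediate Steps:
$u{\left(L,t \right)} = -6$ ($u{\left(L,t \right)} = -5 - 1 = -6$)
$P{\left(U \right)} = 24$ ($P{\left(U \right)} = \left(-4\right) \left(-6\right) = 24$)
$z = 0$ ($z = 2 - 2 = 0$)
$V = -28$ ($V = 54 - 82 = -28$)
$V \sqrt{118 + \frac{z - 39}{-60 + P{\left(4 \right)}}} = - 28 \sqrt{118 + \frac{0 - 39}{-60 + 24}} = - 28 \sqrt{118 - \frac{39}{-36}} = - 28 \sqrt{118 - - \frac{13}{12}} = - 28 \sqrt{118 + \frac{13}{12}} = - 28 \sqrt{\frac{1429}{12}} = - 28 \frac{\sqrt{4287}}{6} = - \frac{14 \sqrt{4287}}{3}$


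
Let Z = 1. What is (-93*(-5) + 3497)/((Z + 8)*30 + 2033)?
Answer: 566/329 ≈ 1.7204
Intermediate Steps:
(-93*(-5) + 3497)/((Z + 8)*30 + 2033) = (-93*(-5) + 3497)/((1 + 8)*30 + 2033) = (465 + 3497)/(9*30 + 2033) = 3962/(270 + 2033) = 3962/2303 = 3962*(1/2303) = 566/329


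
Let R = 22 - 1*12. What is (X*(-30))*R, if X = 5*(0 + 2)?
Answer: -3000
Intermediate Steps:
R = 10 (R = 22 - 12 = 10)
X = 10 (X = 5*2 = 10)
(X*(-30))*R = (10*(-30))*10 = -300*10 = -3000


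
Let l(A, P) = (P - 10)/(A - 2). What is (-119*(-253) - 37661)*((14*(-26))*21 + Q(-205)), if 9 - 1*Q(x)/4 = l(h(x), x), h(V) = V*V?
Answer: 2415090276696/42023 ≈ 5.7471e+7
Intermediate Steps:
h(V) = V**2
l(A, P) = (-10 + P)/(-2 + A)
Q(x) = 36 - 4*(-10 + x)/(-2 + x**2)
(-119*(-253) - 37661)*((14*(-26))*21 + Q(-205)) = (-119*(-253) - 37661)*((14*(-26))*21 + 4*(-8 - 1*(-205) + 9*(-205)**2)/(-2 + (-205)**2)) = (30107 - 37661)*(-364*21 + 4*(-8 + 205 + 9*42025)/(-2 + 42025)) = -7554*(-7644 + 4*(-8 + 205 + 378225)/42023) = -7554*(-7644 + 4*(1/42023)*378422) = -7554*(-7644 + 1513688/42023) = -7554*(-319710124/42023) = 2415090276696/42023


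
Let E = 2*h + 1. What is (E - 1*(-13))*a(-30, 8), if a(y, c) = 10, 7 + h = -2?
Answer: -40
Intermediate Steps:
h = -9 (h = -7 - 2 = -9)
E = -17 (E = 2*(-9) + 1 = -18 + 1 = -17)
(E - 1*(-13))*a(-30, 8) = (-17 - 1*(-13))*10 = (-17 + 13)*10 = -4*10 = -40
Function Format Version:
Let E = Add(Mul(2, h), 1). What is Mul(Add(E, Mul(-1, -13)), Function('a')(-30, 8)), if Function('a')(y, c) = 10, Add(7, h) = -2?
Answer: -40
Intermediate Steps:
h = -9 (h = Add(-7, -2) = -9)
E = -17 (E = Add(Mul(2, -9), 1) = Add(-18, 1) = -17)
Mul(Add(E, Mul(-1, -13)), Function('a')(-30, 8)) = Mul(Add(-17, Mul(-1, -13)), 10) = Mul(Add(-17, 13), 10) = Mul(-4, 10) = -40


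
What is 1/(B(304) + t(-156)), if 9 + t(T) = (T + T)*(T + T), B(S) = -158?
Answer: 1/97177 ≈ 1.0291e-5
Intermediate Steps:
t(T) = -9 + 4*T² (t(T) = -9 + (T + T)*(T + T) = -9 + (2*T)*(2*T) = -9 + 4*T²)
1/(B(304) + t(-156)) = 1/(-158 + (-9 + 4*(-156)²)) = 1/(-158 + (-9 + 4*24336)) = 1/(-158 + (-9 + 97344)) = 1/(-158 + 97335) = 1/97177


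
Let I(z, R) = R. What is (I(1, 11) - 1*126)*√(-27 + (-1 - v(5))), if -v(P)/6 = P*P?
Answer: -115*√122 ≈ -1270.2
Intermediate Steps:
v(P) = -6*P² (v(P) = -6*P*P = -6*P²)
(I(1, 11) - 1*126)*√(-27 + (-1 - v(5))) = (11 - 1*126)*√(-27 + (-1 - (-6)*5²)) = (11 - 126)*√(-27 + (-1 - (-6)*25)) = -115*√(-27 + (-1 - 1*(-150))) = -115*√(-27 + (-1 + 150)) = -115*√(-27 + 149) = -115*√122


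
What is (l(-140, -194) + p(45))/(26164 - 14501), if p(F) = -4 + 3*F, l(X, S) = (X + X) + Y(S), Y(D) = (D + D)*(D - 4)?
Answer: 76675/11663 ≈ 6.5742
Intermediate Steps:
Y(D) = 2*D*(-4 + D) (Y(D) = (2*D)*(-4 + D) = 2*D*(-4 + D))
l(X, S) = 2*X + 2*S*(-4 + S) (l(X, S) = (X + X) + 2*S*(-4 + S) = 2*X + 2*S*(-4 + S))
(l(-140, -194) + p(45))/(26164 - 14501) = ((2*(-140) + 2*(-194)*(-4 - 194)) + (-4 + 3*45))/(26164 - 14501) = ((-280 + 2*(-194)*(-198)) + (-4 + 135))/11663 = ((-280 + 76824) + 131)*(1/11663) = (76544 + 131)*(1/11663) = 76675*(1/11663) = 76675/11663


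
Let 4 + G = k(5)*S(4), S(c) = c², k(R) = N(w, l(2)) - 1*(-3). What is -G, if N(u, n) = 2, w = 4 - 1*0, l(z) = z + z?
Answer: -76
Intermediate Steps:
l(z) = 2*z
w = 4 (w = 4 + 0 = 4)
k(R) = 5 (k(R) = 2 - 1*(-3) = 2 + 3 = 5)
G = 76 (G = -4 + 5*4² = -4 + 5*16 = -4 + 80 = 76)
-G = -1*76 = -76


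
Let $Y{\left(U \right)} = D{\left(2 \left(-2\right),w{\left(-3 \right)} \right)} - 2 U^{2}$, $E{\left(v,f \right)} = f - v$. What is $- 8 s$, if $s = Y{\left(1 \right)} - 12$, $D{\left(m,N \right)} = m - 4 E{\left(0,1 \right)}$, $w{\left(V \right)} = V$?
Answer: $176$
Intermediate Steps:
$D{\left(m,N \right)} = -4 + m$ ($D{\left(m,N \right)} = m - 4 \left(1 - 0\right) = m - 4 \left(1 + 0\right) = m - 4 = -4 + m$)
$Y{\left(U \right)} = -8 - 2 U^{2}$ ($Y{\left(U \right)} = \left(-4 + 2 \left(-2\right)\right) - 2 U^{2} = \left(-4 - 4\right) - 2 U^{2} = -8 - 2 U^{2}$)
$s = -22$ ($s = \left(-8 - 2 \cdot 1^{2}\right) - 12 = \left(-8 - 2\right) - 12 = -10 - 12 = -22$)
$- 8 s = \left(-8\right) \left(-22\right) = 176$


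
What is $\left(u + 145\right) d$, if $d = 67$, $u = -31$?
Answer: $7638$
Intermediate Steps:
$\left(u + 145\right) d = \left(-31 + 145\right) 67 = 114 \cdot 67 = 7638$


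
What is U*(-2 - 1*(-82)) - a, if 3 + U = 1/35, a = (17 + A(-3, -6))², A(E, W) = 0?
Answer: -3687/7 ≈ -526.71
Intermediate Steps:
a = 289 (a = (17 + 0)² = 17² = 289)
U = -104/35 (U = -3 + 1/35 = -104/35 ≈ -2.9714)
U*(-2 - 1*(-82)) - a = -104*(-2 - 1*(-82))/35 - 1*289 = -104*(-2 + 82)/35 - 289 = -104/35*80 - 289 = -1664/7 - 289 = -3687/7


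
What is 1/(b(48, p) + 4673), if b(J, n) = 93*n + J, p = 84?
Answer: 1/12533 ≈ 7.9789e-5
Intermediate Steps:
b(J, n) = J + 93*n
1/(b(48, p) + 4673) = 1/((48 + 93*84) + 4673) = 1/((48 + 7812) + 4673) = 1/(7860 + 4673) = 1/12533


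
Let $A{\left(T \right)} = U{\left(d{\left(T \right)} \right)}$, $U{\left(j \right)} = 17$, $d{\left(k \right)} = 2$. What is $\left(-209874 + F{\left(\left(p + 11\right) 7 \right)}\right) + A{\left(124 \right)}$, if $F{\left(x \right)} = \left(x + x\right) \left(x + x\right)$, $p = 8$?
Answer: $-139101$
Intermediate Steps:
$A{\left(T \right)} = 17$
$F{\left(x \right)} = 4 x^{2}$ ($F{\left(x \right)} = 2 x 2 x = 4 x^{2}$)
$\left(-209874 + F{\left(\left(p + 11\right) 7 \right)}\right) + A{\left(124 \right)} = \left(-209874 + 4 \left(\left(8 + 11\right) 7\right)^{2}\right) + 17 = \left(-209874 + 4 \left(19 \cdot 7\right)^{2}\right) + 17 = \left(-209874 + 4 \cdot 133^{2}\right) + 17 = \left(-209874 + 4 \cdot 17689\right) + 17 = \left(-209874 + 70756\right) + 17 = -139118 + 17 = -139101$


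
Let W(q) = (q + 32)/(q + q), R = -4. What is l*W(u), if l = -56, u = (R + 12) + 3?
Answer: -1204/11 ≈ -109.45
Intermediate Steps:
u = 11 (u = (-4 + 12) + 3 = 8 + 3 = 11)
W(q) = (32 + q)/(2*q) (W(q) = (32 + q)/((2*q)) = (32 + q)*(1/(2*q)) = (32 + q)/(2*q))
l*W(u) = -28*(32 + 11)/11 = -28*43/11 = -56*43/22 = -1204/11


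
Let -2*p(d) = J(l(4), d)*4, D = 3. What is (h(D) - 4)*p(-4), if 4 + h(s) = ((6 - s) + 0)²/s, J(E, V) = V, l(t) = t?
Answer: -40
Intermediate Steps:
p(d) = -2*d (p(d) = -d*4/2 = -2*d)
h(s) = -4 + (6 - s)²/s (h(s) = -4 + ((6 - s) + 0)²/s = -4 + (6 - s)²/s)
(h(D) - 4)*p(-4) = ((-4 + (-6 + 3)²/3) - 4)*(-2*(-4)) = ((-4 + (⅓)*(-3)²) - 4)*8 = ((-4 + (⅓)*9) - 4)*8 = ((-4 + 3) - 4)*8 = (-1 - 4)*8 = -5*8 = -40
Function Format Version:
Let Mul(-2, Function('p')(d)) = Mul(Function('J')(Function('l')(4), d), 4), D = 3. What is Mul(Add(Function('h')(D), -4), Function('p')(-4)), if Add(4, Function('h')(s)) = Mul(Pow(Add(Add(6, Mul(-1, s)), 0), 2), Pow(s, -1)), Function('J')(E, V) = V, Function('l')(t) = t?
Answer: -40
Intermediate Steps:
Function('p')(d) = Mul(-2, d) (Function('p')(d) = Mul(Rational(-1, 2), Mul(d, 4)) = Mul(Rational(-1, 2), Mul(4, d)) = Mul(-2, d))
Function('h')(s) = Add(-4, Mul(Pow(s, -1), Pow(Add(6, Mul(-1, s)), 2))) (Function('h')(s) = Add(-4, Mul(Pow(Add(Add(6, Mul(-1, s)), 0), 2), Pow(s, -1))) = Add(-4, Mul(Pow(Add(6, Mul(-1, s)), 2), Pow(s, -1))) = Add(-4, Mul(Pow(s, -1), Pow(Add(6, Mul(-1, s)), 2))))
Mul(Add(Function('h')(D), -4), Function('p')(-4)) = Mul(Add(Add(-4, Mul(Pow(3, -1), Pow(Add(-6, 3), 2))), -4), Mul(-2, -4)) = Mul(Add(Add(-4, Mul(Rational(1, 3), Pow(-3, 2))), -4), 8) = Mul(Add(Add(-4, Mul(Rational(1, 3), 9)), -4), 8) = Mul(Add(Add(-4, 3), -4), 8) = Mul(Add(-1, -4), 8) = Mul(-5, 8) = -40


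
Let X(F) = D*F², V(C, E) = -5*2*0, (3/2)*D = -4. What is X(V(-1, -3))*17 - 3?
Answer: -3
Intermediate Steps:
D = -8/3 (D = (⅔)*(-4) = -8/3 ≈ -2.6667)
V(C, E) = 0 (V(C, E) = -10*0 = 0)
X(F) = -8*F²/3
X(V(-1, -3))*17 - 3 = -8/3*0²*17 - 3 = -8/3*0*17 - 3 = 0*17 - 3 = 0 - 3 = -3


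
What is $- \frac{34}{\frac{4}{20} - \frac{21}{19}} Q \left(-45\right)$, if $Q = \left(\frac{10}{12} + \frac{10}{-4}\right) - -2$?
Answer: $- \frac{24225}{43} \approx -563.37$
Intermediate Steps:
$Q = \frac{1}{3}$ ($Q = \left(10 \cdot \frac{1}{12} + 10 \left(- \frac{1}{4}\right)\right) + 2 = \left(\frac{5}{6} - \frac{5}{2}\right) + 2 = - \frac{5}{3} + 2 = \frac{1}{3} \approx 0.33333$)
$- \frac{34}{\frac{4}{20} - \frac{21}{19}} Q \left(-45\right) = - \frac{34}{\frac{4}{20} - \frac{21}{19}} \cdot \frac{1}{3} \left(-45\right) = - \frac{34}{4 \cdot \frac{1}{20} - \frac{21}{19}} \cdot \frac{1}{3} \left(-45\right) = - \frac{34}{\frac{1}{5} - \frac{21}{19}} \cdot \frac{1}{3} \left(-45\right) = - \frac{34}{- \frac{86}{95}} \cdot \frac{1}{3} \left(-45\right) = \left(-34\right) \left(- \frac{95}{86}\right) \frac{1}{3} \left(-45\right) = \frac{1615}{43} \cdot \frac{1}{3} \left(-45\right) = \frac{1615}{129} \left(-45\right) = - \frac{24225}{43}$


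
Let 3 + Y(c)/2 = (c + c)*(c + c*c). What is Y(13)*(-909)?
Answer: -8597322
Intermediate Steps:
Y(c) = -6 + 4*c*(c + c**2) (Y(c) = -6 + 2*((c + c)*(c + c*c)) = -6 + 2*((2*c)*(c + c**2)) = -6 + 2*(2*c*(c + c**2)) = -6 + 4*c*(c + c**2))
Y(13)*(-909) = (-6 + 4*13**2 + 4*13**3)*(-909) = (-6 + 4*169 + 4*2197)*(-909) = (-6 + 676 + 8788)*(-909) = 9458*(-909) = -8597322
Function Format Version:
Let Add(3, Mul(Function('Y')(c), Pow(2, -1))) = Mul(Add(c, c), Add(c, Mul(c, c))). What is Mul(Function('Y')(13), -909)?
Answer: -8597322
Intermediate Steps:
Function('Y')(c) = Add(-6, Mul(4, c, Add(c, Pow(c, 2)))) (Function('Y')(c) = Add(-6, Mul(2, Mul(Add(c, c), Add(c, Mul(c, c))))) = Add(-6, Mul(2, Mul(Mul(2, c), Add(c, Pow(c, 2))))) = Add(-6, Mul(2, Mul(2, c, Add(c, Pow(c, 2))))) = Add(-6, Mul(4, c, Add(c, Pow(c, 2)))))
Mul(Function('Y')(13), -909) = Mul(Add(-6, Mul(4, Pow(13, 2)), Mul(4, Pow(13, 3))), -909) = Mul(Add(-6, Mul(4, 169), Mul(4, 2197)), -909) = Mul(Add(-6, 676, 8788), -909) = Mul(9458, -909) = -8597322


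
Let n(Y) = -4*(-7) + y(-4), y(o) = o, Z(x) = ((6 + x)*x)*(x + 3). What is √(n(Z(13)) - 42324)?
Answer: 30*I*√47 ≈ 205.67*I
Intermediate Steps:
Z(x) = x*(3 + x)*(6 + x) (Z(x) = (x*(6 + x))*(3 + x) = x*(3 + x)*(6 + x))
n(Y) = 24 (n(Y) = -4*(-7) - 4 = 28 - 4 = 24)
√(n(Z(13)) - 42324) = √(24 - 42324) = √(-42300) = 30*I*√47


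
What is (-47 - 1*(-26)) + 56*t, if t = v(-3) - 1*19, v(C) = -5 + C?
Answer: -1533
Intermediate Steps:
t = -27 (t = (-5 - 3) - 1*19 = -8 - 19 = -27)
(-47 - 1*(-26)) + 56*t = (-47 - 1*(-26)) + 56*(-27) = (-47 + 26) - 1512 = -21 - 1512 = -1533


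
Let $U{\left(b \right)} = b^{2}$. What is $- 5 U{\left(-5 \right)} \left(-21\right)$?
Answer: $2625$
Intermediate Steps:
$- 5 U{\left(-5 \right)} \left(-21\right) = - 5 \left(-5\right)^{2} \left(-21\right) = \left(-5\right) 25 \left(-21\right) = \left(-125\right) \left(-21\right) = 2625$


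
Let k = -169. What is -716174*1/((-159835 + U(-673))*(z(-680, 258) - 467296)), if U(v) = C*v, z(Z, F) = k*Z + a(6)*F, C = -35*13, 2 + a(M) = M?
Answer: 358087/25714867360 ≈ 1.3925e-5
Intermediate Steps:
a(M) = -2 + M
C = -455
z(Z, F) = -169*Z + 4*F (z(Z, F) = -169*Z + (-2 + 6)*F = -169*Z + 4*F)
U(v) = -455*v
-716174*1/((-159835 + U(-673))*(z(-680, 258) - 467296)) = -716174*1/((-159835 - 455*(-673))*((-169*(-680) + 4*258) - 467296)) = -716174*1/((-159835 + 306215)*((114920 + 1032) - 467296)) = -716174*1/(146380*(115952 - 467296)) = -716174/(146380*(-351344)) = -716174/(-51429734720) = -716174*(-1/51429734720) = 358087/25714867360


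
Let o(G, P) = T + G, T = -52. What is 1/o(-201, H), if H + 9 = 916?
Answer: -1/253 ≈ -0.0039526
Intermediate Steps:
H = 907 (H = -9 + 916 = 907)
o(G, P) = -52 + G
1/o(-201, H) = 1/(-52 - 201) = 1/(-253) = -1/253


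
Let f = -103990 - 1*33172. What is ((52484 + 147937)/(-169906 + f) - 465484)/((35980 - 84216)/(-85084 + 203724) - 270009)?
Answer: 353288765828065/204928969105411 ≈ 1.7240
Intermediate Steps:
f = -137162 (f = -103990 - 33172 = -137162)
((52484 + 147937)/(-169906 + f) - 465484)/((35980 - 84216)/(-85084 + 203724) - 270009) = ((52484 + 147937)/(-169906 - 137162) - 465484)/((35980 - 84216)/(-85084 + 203724) - 270009) = (200421/(-307068) - 465484)/(-48236/118640 - 270009) = (200421*(-1/307068) - 465484)/(-48236*1/118640 - 270009) = (-66807/102356 - 465484)/(-12059/29660 - 270009) = -47645147111/(102356*(-8008478999/29660)) = -47645147111/102356*(-29660/8008478999) = 353288765828065/204928969105411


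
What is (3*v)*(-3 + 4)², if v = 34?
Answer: 102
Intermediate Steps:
(3*v)*(-3 + 4)² = (3*34)*(-3 + 4)² = 102*1² = 102*1 = 102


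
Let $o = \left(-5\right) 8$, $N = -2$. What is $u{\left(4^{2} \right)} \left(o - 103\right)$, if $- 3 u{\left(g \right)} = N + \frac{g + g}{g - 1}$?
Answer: $\frac{286}{45} \approx 6.3556$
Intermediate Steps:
$o = -40$
$u{\left(g \right)} = \frac{2}{3} - \frac{2 g}{3 \left(-1 + g\right)}$ ($u{\left(g \right)} = - \frac{-2 + \frac{g + g}{g - 1}}{3} = - \frac{-2 + \frac{2 g}{-1 + g}}{3} = \frac{2}{3} - \frac{2 g}{3 \left(-1 + g\right)}$)
$u{\left(4^{2} \right)} \left(o - 103\right) = - \frac{2}{-3 + 3 \cdot 4^{2}} \left(-40 - 103\right) = - \frac{2}{-3 + 3 \cdot 16} \left(-143\right) = - \frac{2}{-3 + 48} \left(-143\right) = - \frac{2}{45} \left(-143\right) = \left(-2\right) \frac{1}{45} \left(-143\right) = \left(- \frac{2}{45}\right) \left(-143\right) = \frac{286}{45}$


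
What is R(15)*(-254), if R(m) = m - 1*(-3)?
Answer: -4572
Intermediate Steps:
R(m) = 3 + m (R(m) = m + 3 = 3 + m)
R(15)*(-254) = (3 + 15)*(-254) = 18*(-254) = -4572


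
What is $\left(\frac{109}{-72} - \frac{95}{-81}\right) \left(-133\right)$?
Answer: $\frac{29393}{648} \approx 45.36$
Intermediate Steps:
$\left(\frac{109}{-72} - \frac{95}{-81}\right) \left(-133\right) = \left(109 \left(- \frac{1}{72}\right) - - \frac{95}{81}\right) \left(-133\right) = \left(- \frac{109}{72} + \frac{95}{81}\right) \left(-133\right) = \left(- \frac{221}{648}\right) \left(-133\right) = \frac{29393}{648}$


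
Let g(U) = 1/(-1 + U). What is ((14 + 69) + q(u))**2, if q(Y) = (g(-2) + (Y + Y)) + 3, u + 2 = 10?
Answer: 93025/9 ≈ 10336.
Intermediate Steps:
u = 8 (u = -2 + 10 = 8)
q(Y) = 8/3 + 2*Y (q(Y) = (1/(-1 - 2) + (Y + Y)) + 3 = (1/(-3) + 2*Y) + 3 = (-1/3 + 2*Y) + 3 = 8/3 + 2*Y)
((14 + 69) + q(u))**2 = ((14 + 69) + (8/3 + 2*8))**2 = (83 + (8/3 + 16))**2 = (83 + 56/3)**2 = (305/3)**2 = 93025/9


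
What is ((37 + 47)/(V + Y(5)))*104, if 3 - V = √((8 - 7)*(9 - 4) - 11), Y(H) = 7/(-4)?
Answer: 174720/121 + 139776*I*√6/121 ≈ 1444.0 + 2829.6*I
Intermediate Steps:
Y(H) = -7/4 (Y(H) = 7*(-¼) = -7/4)
V = 3 - I*√6 (V = 3 - √((8 - 7)*(9 - 4) - 11) = 3 - √(1*5 - 11) = 3 - √(5 - 11) = 3 - √(-6) = 3 - I*√6 ≈ 3.0 - 2.4495*I)
((37 + 47)/(V + Y(5)))*104 = ((37 + 47)/((3 - I*√6) - 7/4))*104 = (84/(5/4 - I*√6))*104 = 8736/(5/4 - I*√6)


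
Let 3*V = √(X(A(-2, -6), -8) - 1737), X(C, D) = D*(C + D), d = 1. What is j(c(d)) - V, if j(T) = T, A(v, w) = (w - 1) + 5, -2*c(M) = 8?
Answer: -4 - I*√1657/3 ≈ -4.0 - 13.569*I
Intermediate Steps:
c(M) = -4 (c(M) = -½*8 = -4)
A(v, w) = 4 + w (A(v, w) = (-1 + w) + 5 = 4 + w)
V = I*√1657/3 (V = √(-8*((4 - 6) - 8) - 1737)/3 = √(-8*(-2 - 8) - 1737)/3 = √(-8*(-10) - 1737)/3 = √(80 - 1737)/3 = √(-1657)/3 = (I*√1657)/3 = I*√1657/3 ≈ 13.569*I)
j(c(d)) - V = -4 - I*√1657/3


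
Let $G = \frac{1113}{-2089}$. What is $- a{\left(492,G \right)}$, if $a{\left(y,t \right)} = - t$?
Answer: $- \frac{1113}{2089} \approx -0.53279$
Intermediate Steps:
$G = - \frac{1113}{2089}$ ($G = 1113 \left(- \frac{1}{2089}\right) = - \frac{1113}{2089} \approx -0.53279$)
$- a{\left(492,G \right)} = - \frac{\left(-1\right) \left(-1113\right)}{2089} = \left(-1\right) \frac{1113}{2089} = - \frac{1113}{2089}$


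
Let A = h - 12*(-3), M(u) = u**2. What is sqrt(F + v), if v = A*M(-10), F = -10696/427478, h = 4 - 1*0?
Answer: 2*sqrt(45684074351957)/213739 ≈ 63.245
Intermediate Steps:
h = 4 (h = 4 + 0 = 4)
A = 40 (A = 4 - 12*(-3) = 4 + 36 = 40)
F = -5348/213739 (F = -10696*1/427478 = -5348/213739 ≈ -0.025021)
v = 4000 (v = 40*(-10)**2 = 40*100 = 4000)
sqrt(F + v) = sqrt(-5348/213739 + 4000) = sqrt(854950652/213739) = 2*sqrt(45684074351957)/213739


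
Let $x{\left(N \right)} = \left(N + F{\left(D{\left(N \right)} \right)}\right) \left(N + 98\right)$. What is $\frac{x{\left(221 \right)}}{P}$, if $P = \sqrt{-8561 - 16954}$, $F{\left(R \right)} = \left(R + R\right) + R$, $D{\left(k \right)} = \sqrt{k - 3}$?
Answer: $\frac{319 i \sqrt{35} \left(-221 - 3 \sqrt{218}\right)}{945} \approx - 529.81 i$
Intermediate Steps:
$D{\left(k \right)} = \sqrt{-3 + k}$
$F{\left(R \right)} = 3 R$ ($F{\left(R \right)} = 2 R + R = 3 R$)
$P = 27 i \sqrt{35}$ ($P = \sqrt{-25515} = 27 i \sqrt{35} \approx 159.73 i$)
$x{\left(N \right)} = \left(98 + N\right) \left(N + 3 \sqrt{-3 + N}\right)$ ($x{\left(N \right)} = \left(N + 3 \sqrt{-3 + N}\right) \left(N + 98\right) = \left(N + 3 \sqrt{-3 + N}\right) \left(98 + N\right) = \left(98 + N\right) \left(N + 3 \sqrt{-3 + N}\right)$)
$\frac{x{\left(221 \right)}}{P} = \frac{221^{2} + 98 \cdot 221 + 294 \sqrt{-3 + 221} + 3 \cdot 221 \sqrt{-3 + 221}}{27 i \sqrt{35}} = \left(48841 + 21658 + 294 \sqrt{218} + 3 \cdot 221 \sqrt{218}\right) \left(- \frac{i \sqrt{35}}{945}\right) = \left(48841 + 21658 + 294 \sqrt{218} + 663 \sqrt{218}\right) \left(- \frac{i \sqrt{35}}{945}\right) = \left(70499 + 957 \sqrt{218}\right) \left(- \frac{i \sqrt{35}}{945}\right) = - \frac{i \sqrt{35} \left(70499 + 957 \sqrt{218}\right)}{945}$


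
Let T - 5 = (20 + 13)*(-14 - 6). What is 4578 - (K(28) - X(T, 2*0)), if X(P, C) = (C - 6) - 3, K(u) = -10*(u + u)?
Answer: 5129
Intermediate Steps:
K(u) = -20*u
T = -655 (T = 5 + (20 + 13)*(-14 - 6) = 5 + 33*(-20) = 5 - 660 = -655)
X(P, C) = -9 + C (X(P, C) = (-6 + C) - 3 = -9 + C)
4578 - (K(28) - X(T, 2*0)) = 4578 - (-20*28 - (-9 + 2*0)) = 4578 - (-560 - (-9 + 0)) = 4578 - (-560 - 1*(-9)) = 4578 - (-560 + 9) = 4578 - 1*(-551) = 4578 + 551 = 5129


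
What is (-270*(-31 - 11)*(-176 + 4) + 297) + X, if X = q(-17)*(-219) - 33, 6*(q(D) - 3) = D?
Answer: -3900505/2 ≈ -1.9503e+6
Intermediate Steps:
q(D) = 3 + D/6
X = -139/2 (X = (3 + (⅙)*(-17))*(-219) - 33 = (3 - 17/6)*(-219) - 33 = (⅙)*(-219) - 33 = -73/2 - 33 = -139/2 ≈ -69.500)
(-270*(-31 - 11)*(-176 + 4) + 297) + X = (-270*(-31 - 11)*(-176 + 4) + 297) - 139/2 = (-(-11340)*(-172) + 297) - 139/2 = (-270*7224 + 297) - 139/2 = (-1950480 + 297) - 139/2 = -1950183 - 139/2 = -3900505/2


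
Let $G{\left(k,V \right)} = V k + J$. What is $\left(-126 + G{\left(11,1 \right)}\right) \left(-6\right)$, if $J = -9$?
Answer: $744$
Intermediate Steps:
$G{\left(k,V \right)} = -9 + V k$ ($G{\left(k,V \right)} = V k - 9 = -9 + V k$)
$\left(-126 + G{\left(11,1 \right)}\right) \left(-6\right) = \left(-126 + \left(-9 + 1 \cdot 11\right)\right) \left(-6\right) = \left(-126 + \left(-9 + 11\right)\right) \left(-6\right) = \left(-126 + 2\right) \left(-6\right) = \left(-124\right) \left(-6\right) = 744$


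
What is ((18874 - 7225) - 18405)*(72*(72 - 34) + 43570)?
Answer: -312843336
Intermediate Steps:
((18874 - 7225) - 18405)*(72*(72 - 34) + 43570) = (11649 - 18405)*(72*38 + 43570) = -6756*(2736 + 43570) = -6756*46306 = -312843336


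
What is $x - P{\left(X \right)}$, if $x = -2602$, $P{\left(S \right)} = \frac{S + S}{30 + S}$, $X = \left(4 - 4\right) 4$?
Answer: $-2602$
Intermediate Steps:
$X = 0$ ($X = 0 \cdot 4 = 0$)
$P{\left(S \right)} = \frac{2 S}{30 + S}$
$x - P{\left(X \right)} = -2602 - 2 \cdot 0 \frac{1}{30 + 0} = -2602 - 2 \cdot 0 \cdot \frac{1}{30} = -2602 - 0 = -2602 + 0 = -2602$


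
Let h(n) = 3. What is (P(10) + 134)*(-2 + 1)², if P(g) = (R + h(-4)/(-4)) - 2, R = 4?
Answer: 541/4 ≈ 135.25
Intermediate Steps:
P(g) = 5/4 (P(g) = (4 + 3/(-4)) - 2 = (4 + 3*(-¼)) - 2 = (4 - ¾) - 2 = 13/4 - 2 = 5/4)
(P(10) + 134)*(-2 + 1)² = (5/4 + 134)*(-2 + 1)² = (541/4)*(-1)² = (541/4)*1 = 541/4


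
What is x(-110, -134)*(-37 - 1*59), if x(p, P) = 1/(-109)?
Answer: 96/109 ≈ 0.88073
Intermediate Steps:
x(p, P) = -1/109
x(-110, -134)*(-37 - 1*59) = -(-37 - 1*59)/109 = -(-37 - 59)/109 = -1/109*(-96) = 96/109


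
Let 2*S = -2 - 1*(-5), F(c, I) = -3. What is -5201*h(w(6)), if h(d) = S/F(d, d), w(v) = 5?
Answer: 5201/2 ≈ 2600.5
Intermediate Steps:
S = 3/2 (S = (-2 - 1*(-5))/2 = (-2 + 5)/2 = (½)*3 = 3/2 ≈ 1.5000)
h(d) = -½ (h(d) = (3/2)/(-3) = (3/2)*(-⅓) = -½)
-5201*h(w(6)) = -5201*(-½) = 5201/2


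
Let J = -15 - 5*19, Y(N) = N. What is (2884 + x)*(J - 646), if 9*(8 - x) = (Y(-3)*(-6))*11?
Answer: -2169720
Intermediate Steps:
J = -110 (J = -15 - 95 = -110)
x = -14 (x = 8 - (-3*(-6))*11/9 = 8 - 2*11 = 8 - ⅑*198 = 8 - 22 = -14)
(2884 + x)*(J - 646) = (2884 - 14)*(-110 - 646) = 2870*(-756) = -2169720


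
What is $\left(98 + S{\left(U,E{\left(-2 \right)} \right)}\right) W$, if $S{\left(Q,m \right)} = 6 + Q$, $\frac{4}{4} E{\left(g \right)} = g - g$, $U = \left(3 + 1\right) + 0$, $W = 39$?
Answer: $4212$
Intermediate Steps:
$U = 4$ ($U = 4 + 0 = 4$)
$E{\left(g \right)} = 0$ ($E{\left(g \right)} = g - g = 0$)
$\left(98 + S{\left(U,E{\left(-2 \right)} \right)}\right) W = \left(98 + \left(6 + 4\right)\right) 39 = \left(98 + 10\right) 39 = 108 \cdot 39 = 4212$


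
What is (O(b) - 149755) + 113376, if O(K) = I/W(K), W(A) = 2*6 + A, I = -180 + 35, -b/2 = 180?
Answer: -436543/12 ≈ -36379.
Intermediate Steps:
b = -360 (b = -2*180 = -360)
I = -145
W(A) = 12 + A
O(K) = -145/(12 + K)
(O(b) - 149755) + 113376 = (-145/(12 - 360) - 149755) + 113376 = (-145/(-348) - 149755) + 113376 = (-145*(-1/348) - 149755) + 113376 = (5/12 - 149755) + 113376 = -1797055/12 + 113376 = -436543/12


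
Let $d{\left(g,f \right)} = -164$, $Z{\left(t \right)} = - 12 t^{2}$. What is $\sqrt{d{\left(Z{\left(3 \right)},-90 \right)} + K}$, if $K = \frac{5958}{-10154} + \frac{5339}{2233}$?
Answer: $\frac{18 i \sqrt{64340790670002}}{11336941} \approx 12.736 i$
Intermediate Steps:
$K = \frac{20453996}{11336941}$ ($K = 5958 \left(- \frac{1}{10154}\right) + 5339 \cdot \frac{1}{2233} = - \frac{2979}{5077} + \frac{5339}{2233} = \frac{20453996}{11336941} \approx 1.8042$)
$\sqrt{d{\left(Z{\left(3 \right)},-90 \right)} + K} = \sqrt{-164 + \frac{20453996}{11336941}} = \sqrt{- \frac{1838804328}{11336941}} = \frac{18 i \sqrt{64340790670002}}{11336941}$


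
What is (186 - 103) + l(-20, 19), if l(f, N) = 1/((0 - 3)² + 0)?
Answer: 748/9 ≈ 83.111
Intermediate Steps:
l(f, N) = ⅑ (l(f, N) = 1/((-3)² + 0) = 1/(9 + 0) = 1/9 = ⅑)
(186 - 103) + l(-20, 19) = (186 - 103) + ⅑ = 83 + ⅑ = 748/9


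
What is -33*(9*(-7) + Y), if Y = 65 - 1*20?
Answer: 594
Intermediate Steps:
Y = 45 (Y = 65 - 20 = 45)
-33*(9*(-7) + Y) = -33*(9*(-7) + 45) = -33*(-63 + 45) = -33*(-18) = 594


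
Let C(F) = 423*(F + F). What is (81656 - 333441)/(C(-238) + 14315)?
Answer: 251785/187033 ≈ 1.3462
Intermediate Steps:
C(F) = 846*F (C(F) = 423*(2*F) = 846*F)
(81656 - 333441)/(C(-238) + 14315) = (81656 - 333441)/(846*(-238) + 14315) = -251785/(-201348 + 14315) = -251785/(-187033) = -251785*(-1/187033) = 251785/187033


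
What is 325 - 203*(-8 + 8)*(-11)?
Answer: 325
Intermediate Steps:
325 - 203*(-8 + 8)*(-11) = 325 - 0*(-11) = 325 - 203*0 = 325 + 0 = 325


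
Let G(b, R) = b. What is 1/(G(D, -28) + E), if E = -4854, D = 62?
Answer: -1/4792 ≈ -0.00020868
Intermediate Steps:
1/(G(D, -28) + E) = 1/(62 - 4854) = 1/(-4792) = -1/4792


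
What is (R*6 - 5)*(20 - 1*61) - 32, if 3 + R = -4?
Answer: 1895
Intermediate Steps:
R = -7 (R = -3 - 4 = -7)
(R*6 - 5)*(20 - 1*61) - 32 = (-7*6 - 5)*(20 - 1*61) - 32 = (-42 - 5)*(20 - 61) - 32 = -47*(-41) - 32 = 1927 - 32 = 1895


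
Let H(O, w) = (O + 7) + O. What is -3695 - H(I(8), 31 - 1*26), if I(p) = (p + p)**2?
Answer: -4214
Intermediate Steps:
I(p) = 4*p**2 (I(p) = (2*p)**2 = 4*p**2)
H(O, w) = 7 + 2*O (H(O, w) = (7 + O) + O = 7 + 2*O)
-3695 - H(I(8), 31 - 1*26) = -3695 - (7 + 2*(4*8**2)) = -3695 - (7 + 2*(4*64)) = -3695 - (7 + 2*256) = -3695 - (7 + 512) = -3695 - 1*519 = -3695 - 519 = -4214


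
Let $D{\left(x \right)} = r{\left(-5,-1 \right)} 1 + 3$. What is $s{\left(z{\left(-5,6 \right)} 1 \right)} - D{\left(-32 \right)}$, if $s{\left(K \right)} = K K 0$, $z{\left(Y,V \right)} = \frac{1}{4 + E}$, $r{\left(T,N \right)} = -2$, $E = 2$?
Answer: $-1$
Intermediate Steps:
$z{\left(Y,V \right)} = \frac{1}{6}$ ($z{\left(Y,V \right)} = \frac{1}{4 + 2} = \frac{1}{6}$)
$D{\left(x \right)} = 1$ ($D{\left(x \right)} = \left(-2\right) 1 + 3 = -2 + 3 = 1$)
$s{\left(K \right)} = 0$ ($s{\left(K \right)} = K^{2} \cdot 0 = 0$)
$s{\left(z{\left(-5,6 \right)} 1 \right)} - D{\left(-32 \right)} = 0 - 1 = -1$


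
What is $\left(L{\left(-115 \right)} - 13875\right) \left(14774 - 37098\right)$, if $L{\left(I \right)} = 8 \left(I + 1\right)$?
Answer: $330104988$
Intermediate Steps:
$L{\left(I \right)} = 8 + 8 I$ ($L{\left(I \right)} = 8 \left(1 + I\right) = 8 + 8 I$)
$\left(L{\left(-115 \right)} - 13875\right) \left(14774 - 37098\right) = \left(\left(8 + 8 \left(-115\right)\right) - 13875\right) \left(14774 - 37098\right) = \left(\left(8 - 920\right) - 13875\right) \left(-22324\right) = \left(-912 - 13875\right) \left(-22324\right) = \left(-14787\right) \left(-22324\right) = 330104988$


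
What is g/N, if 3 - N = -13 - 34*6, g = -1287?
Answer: -117/20 ≈ -5.8500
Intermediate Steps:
N = 220 (N = 3 - (-13 - 34*6) = 3 - (-13 - 204) = 3 - 1*(-217) = 3 + 217 = 220)
g/N = -1287/220 = -1287*1/220 = -117/20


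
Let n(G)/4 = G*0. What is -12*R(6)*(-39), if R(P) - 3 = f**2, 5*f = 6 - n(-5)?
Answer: 51948/25 ≈ 2077.9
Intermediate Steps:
n(G) = 0 (n(G) = 4*(G*0) = 4*0 = 0)
f = 6/5 (f = (6 - 1*0)/5 = (6 + 0)/5 = (1/5)*6 = 6/5 ≈ 1.2000)
R(P) = 111/25 (R(P) = 3 + (6/5)**2 = 3 + 36/25 = 111/25)
-12*R(6)*(-39) = -12*111/25*(-39) = -1332/25*(-39) = 51948/25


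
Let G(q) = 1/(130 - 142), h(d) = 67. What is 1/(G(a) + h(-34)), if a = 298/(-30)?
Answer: 12/803 ≈ 0.014944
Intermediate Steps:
a = -149/15 (a = 298*(-1/30) = -149/15 ≈ -9.9333)
G(q) = -1/12 (G(q) = 1/(-12) = -1/12)
1/(G(a) + h(-34)) = 1/(-1/12 + 67) = 1/(803/12) = 12/803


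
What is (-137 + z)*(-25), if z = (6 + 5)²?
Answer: 400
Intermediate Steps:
z = 121 (z = 11² = 121)
(-137 + z)*(-25) = (-137 + 121)*(-25) = -16*(-25) = 400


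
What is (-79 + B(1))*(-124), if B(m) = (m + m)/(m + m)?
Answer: 9672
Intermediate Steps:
B(m) = 1 (B(m) = (2*m)/((2*m)) = (2*m)*(1/(2*m)) = 1)
(-79 + B(1))*(-124) = (-79 + 1)*(-124) = -78*(-124) = 9672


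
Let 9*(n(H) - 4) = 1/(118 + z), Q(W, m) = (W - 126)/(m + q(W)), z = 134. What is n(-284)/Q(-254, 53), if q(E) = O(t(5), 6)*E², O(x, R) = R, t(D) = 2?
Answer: -501800411/123120 ≈ -4075.7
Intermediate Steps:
q(E) = 6*E²
Q(W, m) = (-126 + W)/(m + 6*W²) (Q(W, m) = (W - 126)/(m + 6*W²) = (-126 + W)/(m + 6*W²))
n(H) = 9073/2268 (n(H) = 4 + 1/(9*(118 + 134)) = 4 + (⅑)/252 = 4 + (⅑)*(1/252) = 4 + 1/2268 = 9073/2268)
n(-284)/Q(-254, 53) = 9073/(2268*(((-126 - 254)/(53 + 6*(-254)²)))) = 9073/(2268*((-380/(53 + 6*64516)))) = 9073/(2268*((-380/(53 + 387096)))) = 9073/(2268*((-380/387149))) = 9073/(2268*(((1/387149)*(-380)))) = 9073/(2268*(-380/387149)) = (9073/2268)*(-387149/380) = -501800411/123120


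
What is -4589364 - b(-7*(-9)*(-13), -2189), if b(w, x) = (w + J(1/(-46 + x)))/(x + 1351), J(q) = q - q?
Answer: -3845887851/838 ≈ -4.5894e+6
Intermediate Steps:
J(q) = 0
b(w, x) = w/(1351 + x) (b(w, x) = (w + 0)/(x + 1351) = w/(1351 + x))
-4589364 - b(-7*(-9)*(-13), -2189) = -4589364 - -7*(-9)*(-13)/(1351 - 2189) = -4589364 - 63*(-13)/(-838) = -4589364 - (-819)*(-1)/838 = -4589364 - 1*819/838 = -4589364 - 819/838 = -3845887851/838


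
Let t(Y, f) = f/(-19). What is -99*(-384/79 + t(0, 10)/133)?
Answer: 96144642/199633 ≈ 481.61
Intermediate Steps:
t(Y, f) = -f/19 (t(Y, f) = f*(-1/19) = -f/19)
-99*(-384/79 + t(0, 10)/133) = -99*(-384/79 - 1/19*10/133) = -99*(-384*1/79 - 10/19*1/133) = -99*(-384/79 - 10/2527) = -99*(-971158/199633) = 96144642/199633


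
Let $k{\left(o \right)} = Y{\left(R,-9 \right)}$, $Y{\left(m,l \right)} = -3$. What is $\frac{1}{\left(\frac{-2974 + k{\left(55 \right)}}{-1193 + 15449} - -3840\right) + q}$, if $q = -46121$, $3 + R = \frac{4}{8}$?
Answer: $- \frac{14256}{602760913} \approx -2.3651 \cdot 10^{-5}$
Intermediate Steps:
$R = - \frac{5}{2}$ ($R = -3 + \frac{4}{8} = -3 + 4 \cdot \frac{1}{8} = -3 + \frac{1}{2} = - \frac{5}{2} \approx -2.5$)
$k{\left(o \right)} = -3$
$\frac{1}{\left(\frac{-2974 + k{\left(55 \right)}}{-1193 + 15449} - -3840\right) + q} = \frac{1}{\left(\frac{-2974 - 3}{-1193 + 15449} - -3840\right) - 46121} = \frac{1}{\left(- \frac{2977}{14256} + 3840\right) - 46121} = \frac{1}{\frac{54740063}{14256} - 46121} = \frac{1}{- \frac{602760913}{14256}} = - \frac{14256}{602760913}$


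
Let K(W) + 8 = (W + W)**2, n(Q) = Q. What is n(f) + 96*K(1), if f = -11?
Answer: -395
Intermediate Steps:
K(W) = -8 + 4*W**2 (K(W) = -8 + (W + W)**2 = -8 + (2*W)**2 = -8 + 4*W**2)
n(f) + 96*K(1) = -11 + 96*(-8 + 4*1**2) = -11 + 96*(-8 + 4*1) = -11 + 96*(-8 + 4) = -11 + 96*(-4) = -11 - 384 = -395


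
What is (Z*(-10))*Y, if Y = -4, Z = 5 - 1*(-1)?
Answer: 240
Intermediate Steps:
Z = 6 (Z = 5 + 1 = 6)
(Z*(-10))*Y = (6*(-10))*(-4) = -60*(-4) = 240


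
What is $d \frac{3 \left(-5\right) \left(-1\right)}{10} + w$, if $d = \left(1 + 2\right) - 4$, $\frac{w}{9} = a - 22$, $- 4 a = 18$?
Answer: $-240$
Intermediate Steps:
$a = - \frac{9}{2}$ ($a = \left(- \frac{1}{4}\right) 18 = - \frac{9}{2} \approx -4.5$)
$w = - \frac{477}{2}$ ($w = 9 \left(- \frac{9}{2} - 22\right) = 9 \left(- \frac{53}{2}\right) = - \frac{477}{2} \approx -238.5$)
$d = -1$ ($d = 3 - 4 = -1$)
$d \frac{3 \left(-5\right) \left(-1\right)}{10} + w = - \frac{3 \left(-5\right) \left(-1\right)}{10} - \frac{477}{2} = - \frac{\left(-15\right) \left(-1\right)}{10} - \frac{477}{2} = - \frac{15}{10} - \frac{477}{2} = \left(-1\right) \frac{3}{2} - \frac{477}{2} = - \frac{3}{2} - \frac{477}{2} = -240$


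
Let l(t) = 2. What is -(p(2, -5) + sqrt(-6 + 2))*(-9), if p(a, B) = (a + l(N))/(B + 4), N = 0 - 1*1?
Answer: -36 + 18*I ≈ -36.0 + 18.0*I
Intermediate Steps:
N = -1 (N = 0 - 1 = -1)
p(a, B) = (2 + a)/(4 + B) (p(a, B) = (a + 2)/(B + 4) = (2 + a)/(4 + B))
-(p(2, -5) + sqrt(-6 + 2))*(-9) = -((2 + 2)/(4 - 5) + sqrt(-6 + 2))*(-9) = -(4/(-1) + sqrt(-4))*(-9) = -(-1*4 + 2*I)*(-9) = -(-4 + 2*I)*(-9) = -(36 - 18*I) = -36 + 18*I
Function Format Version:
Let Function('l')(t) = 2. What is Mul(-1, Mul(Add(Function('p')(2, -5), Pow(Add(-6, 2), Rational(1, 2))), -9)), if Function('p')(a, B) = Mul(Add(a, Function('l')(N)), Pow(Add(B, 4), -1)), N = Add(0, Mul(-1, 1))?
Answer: Add(-36, Mul(18, I)) ≈ Add(-36.000, Mul(18.000, I))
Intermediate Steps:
N = -1 (N = Add(0, -1) = -1)
Function('p')(a, B) = Mul(Pow(Add(4, B), -1), Add(2, a)) (Function('p')(a, B) = Mul(Add(a, 2), Pow(Add(B, 4), -1)) = Mul(Add(2, a), Pow(Add(4, B), -1)) = Mul(Pow(Add(4, B), -1), Add(2, a)))
Mul(-1, Mul(Add(Function('p')(2, -5), Pow(Add(-6, 2), Rational(1, 2))), -9)) = Mul(-1, Mul(Add(Mul(Pow(Add(4, -5), -1), Add(2, 2)), Pow(Add(-6, 2), Rational(1, 2))), -9)) = Mul(-1, Mul(Add(Mul(Pow(-1, -1), 4), Pow(-4, Rational(1, 2))), -9)) = Mul(-1, Mul(Add(Mul(-1, 4), Mul(2, I)), -9)) = Mul(-1, Mul(Add(-4, Mul(2, I)), -9)) = Mul(-1, Add(36, Mul(-18, I))) = Add(-36, Mul(18, I))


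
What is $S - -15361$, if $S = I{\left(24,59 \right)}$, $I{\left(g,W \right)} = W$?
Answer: $15420$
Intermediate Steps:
$S = 59$
$S - -15361 = 59 - -15361 = 59 + 15361 = 15420$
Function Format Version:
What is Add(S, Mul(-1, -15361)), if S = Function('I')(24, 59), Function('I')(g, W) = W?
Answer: 15420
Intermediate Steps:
S = 59
Add(S, Mul(-1, -15361)) = Add(59, Mul(-1, -15361)) = Add(59, 15361) = 15420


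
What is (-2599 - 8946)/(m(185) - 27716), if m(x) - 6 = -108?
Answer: 11545/27818 ≈ 0.41502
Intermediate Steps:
m(x) = -102 (m(x) = 6 - 108 = -102)
(-2599 - 8946)/(m(185) - 27716) = (-2599 - 8946)/(-102 - 27716) = -11545/(-27818) = -11545*(-1/27818) = 11545/27818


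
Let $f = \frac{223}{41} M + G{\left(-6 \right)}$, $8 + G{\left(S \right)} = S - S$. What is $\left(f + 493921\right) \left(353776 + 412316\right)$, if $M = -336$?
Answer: $\frac{15456292976460}{41} \approx 3.7698 \cdot 10^{11}$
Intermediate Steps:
$G{\left(S \right)} = -8$ ($G{\left(S \right)} = -8 + \left(S - S\right) = -8 + 0 = -8$)
$f = - \frac{75256}{41}$ ($f = \frac{223}{41} \left(-336\right) - 8 = - \frac{74928}{41} - 8 = - \frac{75256}{41} \approx -1835.5$)
$\left(f + 493921\right) \left(353776 + 412316\right) = \left(- \frac{75256}{41} + 493921\right) \left(353776 + 412316\right) = \frac{20175505}{41} \cdot 766092 = \frac{15456292976460}{41}$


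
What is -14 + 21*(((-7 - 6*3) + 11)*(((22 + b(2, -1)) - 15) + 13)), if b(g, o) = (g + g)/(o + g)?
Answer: -7070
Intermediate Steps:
b(g, o) = 2*g/(g + o) (b(g, o) = (2*g)/(g + o) = 2*g/(g + o))
-14 + 21*(((-7 - 6*3) + 11)*(((22 + b(2, -1)) - 15) + 13)) = -14 + 21*(((-7 - 6*3) + 11)*(((22 + 2*2/(2 - 1)) - 15) + 13)) = -14 + 21*(((-7 - 1*18) + 11)*(((22 + 2*2/1) - 15) + 13)) = -14 + 21*(((-7 - 18) + 11)*(((22 + 2*2*1) - 15) + 13)) = -14 + 21*((-25 + 11)*(((22 + 4) - 15) + 13)) = -14 + 21*(-14*((26 - 15) + 13)) = -14 + 21*(-14*(11 + 13)) = -14 + 21*(-14*24) = -14 + 21*(-336) = -14 - 7056 = -7070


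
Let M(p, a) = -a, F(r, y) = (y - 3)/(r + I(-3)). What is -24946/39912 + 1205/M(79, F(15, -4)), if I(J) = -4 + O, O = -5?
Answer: 144194569/139692 ≈ 1032.2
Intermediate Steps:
I(J) = -9 (I(J) = -4 - 5 = -9)
F(r, y) = (-3 + y)/(-9 + r) (F(r, y) = (y - 3)/(r - 9) = (-3 + y)/(-9 + r))
-24946/39912 + 1205/M(79, F(15, -4)) = -24946/39912 + 1205/((-(-3 - 4)/(-9 + 15))) = -24946*1/39912 + 1205/((-(-7)/6)) = -12473/19956 + 1205/((-(-7)/6)) = -12473/19956 + 1205/((-1*(-7/6))) = -12473/19956 + 1205/(7/6) = -12473/19956 + 1205*(6/7) = -12473/19956 + 7230/7 = 144194569/139692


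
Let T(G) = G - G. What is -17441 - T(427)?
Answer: -17441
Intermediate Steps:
T(G) = 0
-17441 - T(427) = -17441 - 1*0 = -17441 + 0 = -17441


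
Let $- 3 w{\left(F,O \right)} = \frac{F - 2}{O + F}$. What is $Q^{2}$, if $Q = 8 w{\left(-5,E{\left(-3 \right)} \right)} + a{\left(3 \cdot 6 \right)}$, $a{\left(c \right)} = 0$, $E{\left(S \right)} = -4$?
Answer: $\frac{3136}{729} \approx 4.3018$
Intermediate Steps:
$w{\left(F,O \right)} = - \frac{-2 + F}{3 \left(F + O\right)}$ ($w{\left(F,O \right)} = - \frac{\left(F - 2\right) \frac{1}{O + F}}{3} = - \frac{\left(-2 + F\right) \frac{1}{F + O}}{3} = - \frac{\frac{1}{F + O} \left(-2 + F\right)}{3} = - \frac{-2 + F}{3 \left(F + O\right)}$)
$Q = - \frac{56}{27}$ ($Q = 8 \frac{2 - -5}{3 \left(-5 - 4\right)} + 0 = 8 \frac{2 + 5}{3 \left(-9\right)} + 0 = 8 \cdot \frac{1}{3} \left(- \frac{1}{9}\right) 7 + 0 = 8 \left(- \frac{7}{27}\right) + 0 = - \frac{56}{27} + 0 = - \frac{56}{27} \approx -2.0741$)
$Q^{2} = \left(- \frac{56}{27}\right)^{2} = \frac{3136}{729}$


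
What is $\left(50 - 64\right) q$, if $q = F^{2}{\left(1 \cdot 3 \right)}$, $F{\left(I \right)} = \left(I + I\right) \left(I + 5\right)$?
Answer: $-32256$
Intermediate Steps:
$F{\left(I \right)} = 2 I \left(5 + I\right)$
$q = 2304$ ($q = \left(2 \cdot 1 \cdot 3 \left(5 + 1 \cdot 3\right)\right)^{2} = \left(2 \cdot 3 \left(5 + 3\right)\right)^{2} = \left(2 \cdot 3 \cdot 8\right)^{2} = 48^{2} = 2304$)
$\left(50 - 64\right) q = \left(50 - 64\right) 2304 = \left(-14\right) 2304 = -32256$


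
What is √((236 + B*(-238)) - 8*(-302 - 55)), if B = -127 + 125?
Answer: 4*√223 ≈ 59.733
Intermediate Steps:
B = -2
√((236 + B*(-238)) - 8*(-302 - 55)) = √((236 - 2*(-238)) - 8*(-302 - 55)) = √((236 + 476) - 8*(-357)) = √(712 + 2856) = √3568 = 4*√223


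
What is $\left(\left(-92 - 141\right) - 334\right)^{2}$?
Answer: $321489$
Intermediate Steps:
$\left(\left(-92 - 141\right) - 334\right)^{2} = \left(-233 - 334\right)^{2} = \left(-567\right)^{2} = 321489$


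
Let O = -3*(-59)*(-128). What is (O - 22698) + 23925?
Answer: -21429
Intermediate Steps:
O = -22656 (O = 177*(-128) = -22656)
(O - 22698) + 23925 = (-22656 - 22698) + 23925 = -45354 + 23925 = -21429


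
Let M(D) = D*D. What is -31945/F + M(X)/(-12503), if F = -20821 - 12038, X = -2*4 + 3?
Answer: 398586860/410836077 ≈ 0.97018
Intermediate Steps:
X = -5 (X = -8 + 3 = -5)
F = -32859
M(D) = D**2
-31945/F + M(X)/(-12503) = -31945/(-32859) + (-5)**2/(-12503) = -31945*(-1/32859) + 25*(-1/12503) = 31945/32859 - 25/12503 = 398586860/410836077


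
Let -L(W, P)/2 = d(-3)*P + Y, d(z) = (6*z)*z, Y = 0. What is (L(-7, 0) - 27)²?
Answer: 729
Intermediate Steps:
d(z) = 6*z²
L(W, P) = -108*P (L(W, P) = -2*((6*(-3)²)*P + 0) = -2*((6*9)*P + 0) = -2*(54*P + 0) = -108*P)
(L(-7, 0) - 27)² = (-108*0 - 27)² = (0 - 27)² = (-27)² = 729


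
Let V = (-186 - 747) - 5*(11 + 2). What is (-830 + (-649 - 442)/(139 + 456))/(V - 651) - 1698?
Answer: -1665506249/981155 ≈ -1697.5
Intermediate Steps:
V = -998 (V = -933 - 5*13 = -933 - 65 = -998)
(-830 + (-649 - 442)/(139 + 456))/(V - 651) - 1698 = (-830 + (-649 - 442)/(139 + 456))/(-998 - 651) - 1698 = (-830 - 1091/595)/(-1649) - 1698 = (-830 - 1091*1/595)*(-1/1649) - 1698 = (-830 - 1091/595)*(-1/1649) - 1698 = -494941/595*(-1/1649) - 1698 = 494941/981155 - 1698 = -1665506249/981155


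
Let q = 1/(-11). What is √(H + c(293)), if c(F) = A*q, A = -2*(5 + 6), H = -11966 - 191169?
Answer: I*√203133 ≈ 450.7*I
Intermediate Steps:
H = -203135
q = -1/11 ≈ -0.090909
A = -22 (A = -2*11 = -22)
c(F) = 2 (c(F) = -22*(-1/11) = 2)
√(H + c(293)) = √(-203135 + 2) = √(-203133) = I*√203133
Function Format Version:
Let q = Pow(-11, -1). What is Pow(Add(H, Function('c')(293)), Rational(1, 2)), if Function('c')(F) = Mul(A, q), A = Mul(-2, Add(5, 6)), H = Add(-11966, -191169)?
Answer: Mul(I, Pow(203133, Rational(1, 2))) ≈ Mul(450.70, I)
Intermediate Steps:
H = -203135
q = Rational(-1, 11) ≈ -0.090909
A = -22 (A = Mul(-2, 11) = -22)
Function('c')(F) = 2 (Function('c')(F) = Mul(-22, Rational(-1, 11)) = 2)
Pow(Add(H, Function('c')(293)), Rational(1, 2)) = Pow(Add(-203135, 2), Rational(1, 2)) = Pow(-203133, Rational(1, 2)) = Mul(I, Pow(203133, Rational(1, 2)))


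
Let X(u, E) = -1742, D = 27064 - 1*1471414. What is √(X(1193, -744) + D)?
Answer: 2*I*√361523 ≈ 1202.5*I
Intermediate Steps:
D = -1444350 (D = 27064 - 1471414 = -1444350)
√(X(1193, -744) + D) = √(-1742 - 1444350) = √(-1446092) = 2*I*√361523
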